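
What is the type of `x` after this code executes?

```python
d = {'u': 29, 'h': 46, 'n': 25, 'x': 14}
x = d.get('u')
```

dict.get() returns value type when found

int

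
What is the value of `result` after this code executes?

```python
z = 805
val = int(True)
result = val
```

z = 805; val = 1; result = 1

1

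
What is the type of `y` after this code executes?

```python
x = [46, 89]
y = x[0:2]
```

Slicing a list returns a list

list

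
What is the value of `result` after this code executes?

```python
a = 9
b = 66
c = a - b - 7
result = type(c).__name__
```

a is int; b is int; c is int; result = 'int'

'int'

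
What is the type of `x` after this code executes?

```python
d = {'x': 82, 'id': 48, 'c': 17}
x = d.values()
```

.values() returns dict_values view

dict_values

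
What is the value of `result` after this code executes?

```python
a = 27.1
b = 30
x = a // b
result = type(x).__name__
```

a is float; b is int; x is float; result = 'float'

'float'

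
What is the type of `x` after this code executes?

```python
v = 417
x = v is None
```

'is' comparison returns bool

bool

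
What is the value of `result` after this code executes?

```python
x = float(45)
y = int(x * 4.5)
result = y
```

x = 45.0; y = 202; result = 202

202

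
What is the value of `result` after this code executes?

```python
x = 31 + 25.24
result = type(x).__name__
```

x is float; result = 'float'

'float'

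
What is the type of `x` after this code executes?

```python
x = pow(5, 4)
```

pow(int, int) returns int

int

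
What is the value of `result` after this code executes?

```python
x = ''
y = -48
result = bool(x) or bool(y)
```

x = ''; y = -48; result = True

True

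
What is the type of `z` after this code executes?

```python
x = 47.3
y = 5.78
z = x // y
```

float // float = float

float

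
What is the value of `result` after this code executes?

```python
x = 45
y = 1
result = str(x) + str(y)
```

x = 45; y = 1; result = '451'

'451'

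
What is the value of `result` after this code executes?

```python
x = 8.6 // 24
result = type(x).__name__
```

x is float; result = 'float'

'float'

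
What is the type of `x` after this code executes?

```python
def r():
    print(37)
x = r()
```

Function without return returns None

NoneType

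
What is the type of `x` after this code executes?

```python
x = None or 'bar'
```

'or' with None returns the other truthy value (str)

str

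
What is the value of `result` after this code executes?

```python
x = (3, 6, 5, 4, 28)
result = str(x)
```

x = (3, 6, 5, 4, 28); result = '(3, 6, 5, 4, 28)'

'(3, 6, 5, 4, 28)'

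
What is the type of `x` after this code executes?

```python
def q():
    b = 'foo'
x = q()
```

Function without return returns None

NoneType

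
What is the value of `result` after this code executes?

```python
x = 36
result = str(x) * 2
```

x = 36; result = '3636'

'3636'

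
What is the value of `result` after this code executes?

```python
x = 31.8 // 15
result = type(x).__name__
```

x is float; result = 'float'

'float'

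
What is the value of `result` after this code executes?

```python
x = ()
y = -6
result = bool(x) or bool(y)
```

x = (); y = -6; result = True

True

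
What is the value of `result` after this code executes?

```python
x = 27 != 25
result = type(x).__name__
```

x is bool; result = 'bool'

'bool'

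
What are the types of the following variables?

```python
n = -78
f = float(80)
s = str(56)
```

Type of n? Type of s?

n is assigned a bare integer (no decimal point), so it is an int; s is assigned the result of calling str(), which returns a str

int, str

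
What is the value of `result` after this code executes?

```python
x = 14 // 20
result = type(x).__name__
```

x is int; result = 'int'

'int'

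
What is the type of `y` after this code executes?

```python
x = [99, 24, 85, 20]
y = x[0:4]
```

Slicing a list returns a list

list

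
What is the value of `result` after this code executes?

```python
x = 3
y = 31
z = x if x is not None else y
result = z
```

x = 3; y = 31; z = 3; result = 3

3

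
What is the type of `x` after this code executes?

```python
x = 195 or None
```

'or' returns first truthy value

int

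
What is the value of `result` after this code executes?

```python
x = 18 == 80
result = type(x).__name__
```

x is bool; result = 'bool'

'bool'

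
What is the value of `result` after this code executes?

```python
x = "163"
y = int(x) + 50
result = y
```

x = '163'; y = 213; result = 213

213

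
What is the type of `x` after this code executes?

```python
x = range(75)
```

range() returns a range object

range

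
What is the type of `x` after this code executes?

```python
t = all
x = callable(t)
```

callable() returns bool

bool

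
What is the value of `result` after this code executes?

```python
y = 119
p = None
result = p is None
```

y = 119; p = None; result = True

True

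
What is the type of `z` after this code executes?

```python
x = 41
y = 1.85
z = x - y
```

int - float = float

float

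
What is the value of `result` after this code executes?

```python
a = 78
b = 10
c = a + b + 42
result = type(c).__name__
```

a is int; b is int; c is int; result = 'int'

'int'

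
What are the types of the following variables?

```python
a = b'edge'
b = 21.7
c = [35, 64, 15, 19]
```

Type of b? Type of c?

b is assigned a number with a decimal point, so it is a float; c is assigned a list literal (square brackets)

float, list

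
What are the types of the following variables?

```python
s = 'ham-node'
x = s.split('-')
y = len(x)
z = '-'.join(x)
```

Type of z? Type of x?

str.join() returns str; str.split() returns list

str, list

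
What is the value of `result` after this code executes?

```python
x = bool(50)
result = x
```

x = True; result = True

True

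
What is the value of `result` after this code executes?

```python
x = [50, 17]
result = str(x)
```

x = [50, 17]; result = '[50, 17]'

'[50, 17]'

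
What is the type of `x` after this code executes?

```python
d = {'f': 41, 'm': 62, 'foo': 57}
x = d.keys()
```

.keys() returns dict_keys view

dict_keys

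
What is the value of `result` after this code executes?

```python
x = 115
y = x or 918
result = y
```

x = 115; y = 115; result = 115

115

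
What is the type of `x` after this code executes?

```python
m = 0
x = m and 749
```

'and' returns first falsy value (0 is int)

int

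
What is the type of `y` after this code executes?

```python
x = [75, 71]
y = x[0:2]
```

Slicing a list returns a list

list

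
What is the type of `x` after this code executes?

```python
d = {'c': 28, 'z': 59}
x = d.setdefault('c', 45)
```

dict.setdefault() returns the (existing or default) value

int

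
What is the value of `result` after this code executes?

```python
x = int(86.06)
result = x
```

x = 86; result = 86

86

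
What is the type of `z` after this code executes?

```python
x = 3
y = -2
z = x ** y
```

int ** negative = float

float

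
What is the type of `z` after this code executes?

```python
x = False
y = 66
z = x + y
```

bool + int = int (bool is subclass of int)

int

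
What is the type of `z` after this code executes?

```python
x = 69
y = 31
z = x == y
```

Equality comparison returns bool

bool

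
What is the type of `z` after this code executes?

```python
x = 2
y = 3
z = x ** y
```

positive int ** positive int = int

int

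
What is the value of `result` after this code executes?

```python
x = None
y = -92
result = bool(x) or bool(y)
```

x = None; y = -92; result = True

True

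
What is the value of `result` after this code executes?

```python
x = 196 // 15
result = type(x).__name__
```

x is int; result = 'int'

'int'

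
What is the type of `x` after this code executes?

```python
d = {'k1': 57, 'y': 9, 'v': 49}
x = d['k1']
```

Accessing dict[str, int] with str key returns int

int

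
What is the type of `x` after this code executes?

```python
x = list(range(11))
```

list(range()) returns list

list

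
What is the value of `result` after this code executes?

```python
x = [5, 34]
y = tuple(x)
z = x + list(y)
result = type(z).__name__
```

x is list; y is tuple; z is list; result = 'list'

'list'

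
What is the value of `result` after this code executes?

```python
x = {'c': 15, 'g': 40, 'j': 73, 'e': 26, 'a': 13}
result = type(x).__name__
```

x is dict; result = 'dict'

'dict'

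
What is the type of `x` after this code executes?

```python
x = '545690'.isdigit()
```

str.isdigit() returns bool

bool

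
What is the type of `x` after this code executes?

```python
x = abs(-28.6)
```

abs() of float returns float

float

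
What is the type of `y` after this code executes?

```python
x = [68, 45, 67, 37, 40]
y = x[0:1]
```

Slicing a list returns a list

list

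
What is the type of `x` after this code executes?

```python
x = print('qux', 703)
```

print() returns None

NoneType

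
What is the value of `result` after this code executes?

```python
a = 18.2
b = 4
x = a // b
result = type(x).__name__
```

a is float; b is int; x is float; result = 'float'

'float'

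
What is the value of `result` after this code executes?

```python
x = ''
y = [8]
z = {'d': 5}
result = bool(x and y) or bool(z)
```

x = ''; y = [8]; z = {'d': 5}; result = True

True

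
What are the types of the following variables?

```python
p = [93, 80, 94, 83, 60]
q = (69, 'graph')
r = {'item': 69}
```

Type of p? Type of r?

p is assigned a list literal (square brackets); r is assigned a dict literal ({key: value})

list, dict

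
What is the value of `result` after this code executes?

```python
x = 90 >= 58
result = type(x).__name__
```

x is bool; result = 'bool'

'bool'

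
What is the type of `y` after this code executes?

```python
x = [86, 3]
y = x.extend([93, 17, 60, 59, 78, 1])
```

list.extend() returns None

NoneType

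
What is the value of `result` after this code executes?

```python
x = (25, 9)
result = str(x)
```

x = (25, 9); result = '(25, 9)'

'(25, 9)'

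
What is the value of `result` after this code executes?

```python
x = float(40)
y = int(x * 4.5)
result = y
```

x = 40.0; y = 180; result = 180

180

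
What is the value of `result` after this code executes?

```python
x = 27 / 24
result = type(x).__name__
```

x is float; result = 'float'

'float'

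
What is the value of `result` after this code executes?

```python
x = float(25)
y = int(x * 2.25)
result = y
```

x = 25.0; y = 56; result = 56

56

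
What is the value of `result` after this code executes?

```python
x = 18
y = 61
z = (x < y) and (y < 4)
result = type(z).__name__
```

x is int; y is int; z is bool; result = 'bool'

'bool'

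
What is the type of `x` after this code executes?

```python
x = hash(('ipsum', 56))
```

hash() returns int

int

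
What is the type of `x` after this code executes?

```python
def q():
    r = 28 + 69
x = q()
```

Function without return returns None

NoneType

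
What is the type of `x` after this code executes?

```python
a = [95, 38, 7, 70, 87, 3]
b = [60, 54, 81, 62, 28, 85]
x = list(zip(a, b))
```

list(zip()) returns a list of tuples

list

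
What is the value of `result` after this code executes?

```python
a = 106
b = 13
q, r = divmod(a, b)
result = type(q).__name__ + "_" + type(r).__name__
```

a is int; b is int; q is int; r is int; result = 'int_int'

'int_int'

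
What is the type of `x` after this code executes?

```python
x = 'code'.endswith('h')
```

str.endswith() returns bool

bool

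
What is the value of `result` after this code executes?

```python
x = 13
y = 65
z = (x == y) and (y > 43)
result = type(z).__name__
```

x is int; y is int; z is bool; result = 'bool'

'bool'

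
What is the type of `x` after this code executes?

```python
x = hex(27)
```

hex() returns str representation

str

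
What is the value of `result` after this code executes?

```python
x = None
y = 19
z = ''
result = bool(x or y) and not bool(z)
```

x = None; y = 19; z = ''; result = True

True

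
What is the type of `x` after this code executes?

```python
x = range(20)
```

range() returns a range object

range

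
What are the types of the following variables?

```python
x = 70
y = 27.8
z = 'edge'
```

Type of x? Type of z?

x is assigned a bare integer (no decimal point), so it is an int; z is assigned a quoted string literal, so it is a str

int, str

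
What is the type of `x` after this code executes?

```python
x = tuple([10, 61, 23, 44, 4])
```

tuple() constructor returns tuple

tuple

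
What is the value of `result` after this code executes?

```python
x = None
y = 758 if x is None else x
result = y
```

x = None; y = 758; result = 758

758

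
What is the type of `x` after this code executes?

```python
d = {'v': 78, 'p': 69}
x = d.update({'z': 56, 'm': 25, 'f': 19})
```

dict.update() returns None

NoneType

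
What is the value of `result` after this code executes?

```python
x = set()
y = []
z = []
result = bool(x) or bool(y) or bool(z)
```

x = set(); y = []; z = []; result = False

False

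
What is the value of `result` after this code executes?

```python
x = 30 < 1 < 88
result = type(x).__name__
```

x is bool; result = 'bool'

'bool'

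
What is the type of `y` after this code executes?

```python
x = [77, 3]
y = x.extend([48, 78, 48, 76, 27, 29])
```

list.extend() returns None

NoneType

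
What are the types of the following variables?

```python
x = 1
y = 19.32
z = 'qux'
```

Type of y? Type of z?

y is assigned a number with a decimal point, so it is a float; z is assigned a quoted string literal, so it is a str

float, str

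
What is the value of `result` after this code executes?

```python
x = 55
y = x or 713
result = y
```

x = 55; y = 55; result = 55

55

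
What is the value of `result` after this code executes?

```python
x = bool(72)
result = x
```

x = True; result = True

True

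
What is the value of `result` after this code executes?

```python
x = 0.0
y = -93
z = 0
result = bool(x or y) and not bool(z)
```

x = 0.0; y = -93; z = 0; result = True

True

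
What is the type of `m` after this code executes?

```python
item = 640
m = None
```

None has type NoneType

NoneType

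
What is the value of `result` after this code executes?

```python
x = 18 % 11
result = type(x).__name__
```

x is int; result = 'int'

'int'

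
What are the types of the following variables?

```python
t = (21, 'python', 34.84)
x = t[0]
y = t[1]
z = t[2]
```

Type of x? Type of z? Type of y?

tuple[0] is int; tuple[2] is float; tuple[1] is str

int, float, str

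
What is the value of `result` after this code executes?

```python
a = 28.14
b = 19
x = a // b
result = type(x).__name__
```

a is float; b is int; x is float; result = 'float'

'float'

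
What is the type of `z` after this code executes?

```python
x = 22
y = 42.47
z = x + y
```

int + float = float

float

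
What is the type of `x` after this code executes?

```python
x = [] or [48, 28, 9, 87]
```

'or' returns first truthy value (list)

list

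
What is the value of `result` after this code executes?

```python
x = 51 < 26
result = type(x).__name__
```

x is bool; result = 'bool'

'bool'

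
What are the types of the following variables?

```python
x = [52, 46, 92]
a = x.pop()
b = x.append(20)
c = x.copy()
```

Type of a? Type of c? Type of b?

pop() returns element; copy() returns list; append() returns None

int, list, NoneType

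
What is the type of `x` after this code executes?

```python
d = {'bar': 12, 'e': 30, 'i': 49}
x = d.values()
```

.values() returns dict_values view

dict_values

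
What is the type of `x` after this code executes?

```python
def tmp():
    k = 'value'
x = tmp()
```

Function without return returns None

NoneType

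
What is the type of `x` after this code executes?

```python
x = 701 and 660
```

'and' with truthy values returns last operand (int)

int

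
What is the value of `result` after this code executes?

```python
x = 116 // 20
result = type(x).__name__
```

x is int; result = 'int'

'int'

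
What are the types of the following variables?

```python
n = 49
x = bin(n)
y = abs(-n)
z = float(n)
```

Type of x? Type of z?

bin() returns str; float() returns float

str, float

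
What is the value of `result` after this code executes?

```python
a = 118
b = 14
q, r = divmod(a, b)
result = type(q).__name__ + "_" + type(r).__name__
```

a is int; b is int; q is int; r is int; result = 'int_int'

'int_int'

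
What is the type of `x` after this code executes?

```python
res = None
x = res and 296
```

'and' returns first falsy value (None)

NoneType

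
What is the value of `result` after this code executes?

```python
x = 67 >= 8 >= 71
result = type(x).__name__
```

x is bool; result = 'bool'

'bool'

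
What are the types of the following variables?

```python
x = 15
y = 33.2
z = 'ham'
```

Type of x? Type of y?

x is assigned a bare integer (no decimal point), so it is an int; y is assigned a number with a decimal point, so it is a float

int, float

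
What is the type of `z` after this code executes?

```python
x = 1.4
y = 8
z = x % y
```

float % int = float

float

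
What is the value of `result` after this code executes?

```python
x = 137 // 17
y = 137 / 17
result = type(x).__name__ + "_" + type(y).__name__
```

x is int; y is float; result = 'int_float'

'int_float'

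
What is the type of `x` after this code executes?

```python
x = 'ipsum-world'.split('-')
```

str.split() returns list

list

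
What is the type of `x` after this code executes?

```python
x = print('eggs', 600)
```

print() returns None

NoneType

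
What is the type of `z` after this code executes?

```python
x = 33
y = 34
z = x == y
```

Comparison returns bool

bool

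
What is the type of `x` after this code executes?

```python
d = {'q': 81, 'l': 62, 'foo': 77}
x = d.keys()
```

.keys() returns dict_keys view

dict_keys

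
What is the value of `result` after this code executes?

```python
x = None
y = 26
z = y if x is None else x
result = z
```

x = None; y = 26; z = 26; result = 26

26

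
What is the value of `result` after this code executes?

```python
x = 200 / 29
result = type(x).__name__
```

x is float; result = 'float'

'float'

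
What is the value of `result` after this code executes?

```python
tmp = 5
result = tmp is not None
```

tmp = 5; result = True

True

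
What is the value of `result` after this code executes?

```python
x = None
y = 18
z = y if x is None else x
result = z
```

x = None; y = 18; z = 18; result = 18

18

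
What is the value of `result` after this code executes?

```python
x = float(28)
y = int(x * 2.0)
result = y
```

x = 28.0; y = 56; result = 56

56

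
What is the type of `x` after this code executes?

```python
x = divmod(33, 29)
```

divmod() returns tuple of (quotient, remainder)

tuple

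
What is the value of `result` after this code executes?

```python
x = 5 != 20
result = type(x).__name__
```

x is bool; result = 'bool'

'bool'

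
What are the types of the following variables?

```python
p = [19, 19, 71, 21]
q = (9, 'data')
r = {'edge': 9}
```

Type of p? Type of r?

p is assigned a list literal (square brackets); r is assigned a dict literal ({key: value})

list, dict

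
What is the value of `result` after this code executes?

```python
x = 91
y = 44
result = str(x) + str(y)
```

x = 91; y = 44; result = '9144'

'9144'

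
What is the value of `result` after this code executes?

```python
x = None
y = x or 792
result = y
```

x = None; y = 792; result = 792

792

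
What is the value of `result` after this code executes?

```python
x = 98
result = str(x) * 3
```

x = 98; result = '989898'

'989898'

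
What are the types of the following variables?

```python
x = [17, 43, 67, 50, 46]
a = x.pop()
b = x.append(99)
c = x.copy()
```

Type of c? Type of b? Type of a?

copy() returns list; append() returns None; pop() returns element

list, NoneType, int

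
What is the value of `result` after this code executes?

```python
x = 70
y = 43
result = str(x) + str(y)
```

x = 70; y = 43; result = '7043'

'7043'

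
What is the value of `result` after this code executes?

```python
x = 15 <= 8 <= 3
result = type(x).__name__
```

x is bool; result = 'bool'

'bool'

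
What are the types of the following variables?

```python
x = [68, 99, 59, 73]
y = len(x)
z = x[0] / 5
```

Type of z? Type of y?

int / int = float; len() returns int

float, int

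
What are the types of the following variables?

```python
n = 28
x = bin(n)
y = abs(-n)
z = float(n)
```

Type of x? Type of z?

bin() returns str; float() returns float

str, float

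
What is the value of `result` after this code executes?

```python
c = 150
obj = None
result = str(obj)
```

c = 150; obj = None; result = 'None'

'None'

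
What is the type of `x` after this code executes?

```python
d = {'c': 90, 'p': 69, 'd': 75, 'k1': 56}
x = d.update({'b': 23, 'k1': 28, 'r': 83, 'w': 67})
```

dict.update() returns None

NoneType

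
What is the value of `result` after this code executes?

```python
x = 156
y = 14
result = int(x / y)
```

x = 156; y = 14; result = 11

11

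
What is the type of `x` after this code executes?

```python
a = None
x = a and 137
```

'and' returns first falsy value (None)

NoneType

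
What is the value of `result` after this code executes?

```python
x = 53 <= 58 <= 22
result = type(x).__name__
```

x is bool; result = 'bool'

'bool'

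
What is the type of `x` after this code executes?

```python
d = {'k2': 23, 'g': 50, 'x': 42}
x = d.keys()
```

.keys() returns dict_keys view

dict_keys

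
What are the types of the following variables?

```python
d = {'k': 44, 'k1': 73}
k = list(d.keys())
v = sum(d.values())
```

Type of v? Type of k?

sum of ints is int; list() converts to list

int, list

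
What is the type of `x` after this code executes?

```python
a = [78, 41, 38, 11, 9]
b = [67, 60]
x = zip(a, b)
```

zip() returns a zip object

zip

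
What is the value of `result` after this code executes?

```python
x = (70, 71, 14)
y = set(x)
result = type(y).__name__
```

x is tuple; y is set; result = 'set'

'set'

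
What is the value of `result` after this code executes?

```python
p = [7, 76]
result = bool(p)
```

p = [7, 76]; result = True

True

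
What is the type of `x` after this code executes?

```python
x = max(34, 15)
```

max() of ints returns int

int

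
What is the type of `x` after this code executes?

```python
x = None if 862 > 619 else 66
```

862 > 619 is True, so the if branch is taken

NoneType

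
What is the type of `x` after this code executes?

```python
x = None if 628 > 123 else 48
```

628 > 123 is True, so the if branch is taken

NoneType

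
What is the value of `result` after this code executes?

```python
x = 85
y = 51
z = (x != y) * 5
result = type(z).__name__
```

x is int; y is int; z is int; result = 'int'

'int'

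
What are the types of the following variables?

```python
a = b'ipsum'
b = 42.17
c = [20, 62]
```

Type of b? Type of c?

b is assigned a number with a decimal point, so it is a float; c is assigned a list literal (square brackets)

float, list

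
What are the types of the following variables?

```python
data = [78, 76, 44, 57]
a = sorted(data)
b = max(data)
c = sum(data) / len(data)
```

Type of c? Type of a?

int / int = float; sorted() returns list

float, list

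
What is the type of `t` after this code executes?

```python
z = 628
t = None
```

None has type NoneType

NoneType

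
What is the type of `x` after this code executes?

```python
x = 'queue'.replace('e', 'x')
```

str.replace() returns str

str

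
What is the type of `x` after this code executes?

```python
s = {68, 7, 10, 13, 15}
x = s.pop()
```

Popping from set[int] returns int

int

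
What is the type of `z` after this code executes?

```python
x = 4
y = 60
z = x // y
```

int // int = int

int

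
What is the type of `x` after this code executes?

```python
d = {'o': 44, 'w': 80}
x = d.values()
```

.values() returns dict_values view

dict_values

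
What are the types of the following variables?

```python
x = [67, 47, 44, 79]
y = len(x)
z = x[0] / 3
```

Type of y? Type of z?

len() returns int; int / int = float

int, float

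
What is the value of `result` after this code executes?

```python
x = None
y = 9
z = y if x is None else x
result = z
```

x = None; y = 9; z = 9; result = 9

9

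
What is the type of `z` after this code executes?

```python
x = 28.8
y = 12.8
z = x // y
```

float // float = float

float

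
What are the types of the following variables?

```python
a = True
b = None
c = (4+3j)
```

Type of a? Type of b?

a is assigned the constant True, which has type bool; b is assigned None, whose type is NoneType

bool, NoneType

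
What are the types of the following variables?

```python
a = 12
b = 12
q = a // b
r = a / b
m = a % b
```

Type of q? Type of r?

// returns int; / returns float

int, float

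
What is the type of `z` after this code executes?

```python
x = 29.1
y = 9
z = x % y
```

float % int = float

float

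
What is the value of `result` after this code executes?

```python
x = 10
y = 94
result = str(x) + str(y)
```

x = 10; y = 94; result = '1094'

'1094'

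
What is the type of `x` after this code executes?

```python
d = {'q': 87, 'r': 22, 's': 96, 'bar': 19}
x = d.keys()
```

.keys() returns dict_keys view

dict_keys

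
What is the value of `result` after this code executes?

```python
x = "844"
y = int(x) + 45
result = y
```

x = '844'; y = 889; result = 889

889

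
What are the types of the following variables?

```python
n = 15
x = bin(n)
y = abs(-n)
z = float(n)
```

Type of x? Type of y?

bin() returns str; abs() of int returns int

str, int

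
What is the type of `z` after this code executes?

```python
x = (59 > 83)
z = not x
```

'not' returns bool

bool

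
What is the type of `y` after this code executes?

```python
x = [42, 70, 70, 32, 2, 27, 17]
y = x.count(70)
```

list.count() returns int

int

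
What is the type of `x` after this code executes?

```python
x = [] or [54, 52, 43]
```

'or' returns first truthy value (list)

list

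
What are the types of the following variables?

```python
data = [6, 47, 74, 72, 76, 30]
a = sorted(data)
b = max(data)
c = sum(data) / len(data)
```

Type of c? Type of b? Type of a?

int / int = float; max of ints returns int; sorted() returns list

float, int, list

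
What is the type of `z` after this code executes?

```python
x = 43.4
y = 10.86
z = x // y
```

float // float = float

float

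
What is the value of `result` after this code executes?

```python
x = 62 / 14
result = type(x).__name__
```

x is float; result = 'float'

'float'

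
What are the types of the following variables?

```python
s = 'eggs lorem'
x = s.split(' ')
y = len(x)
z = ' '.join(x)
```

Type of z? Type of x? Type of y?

str.join() returns str; str.split() returns list; len() returns int

str, list, int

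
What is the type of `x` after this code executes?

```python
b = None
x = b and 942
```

'and' returns first falsy value (None)

NoneType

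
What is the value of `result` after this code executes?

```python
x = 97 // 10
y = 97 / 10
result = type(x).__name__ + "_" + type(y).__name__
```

x is int; y is float; result = 'int_float'

'int_float'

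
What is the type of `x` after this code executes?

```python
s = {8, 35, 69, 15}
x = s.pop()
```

Popping from set[int] returns int

int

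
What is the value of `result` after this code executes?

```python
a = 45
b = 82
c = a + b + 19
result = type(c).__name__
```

a is int; b is int; c is int; result = 'int'

'int'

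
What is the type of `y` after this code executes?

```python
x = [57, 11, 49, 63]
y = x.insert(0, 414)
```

list.insert() returns None

NoneType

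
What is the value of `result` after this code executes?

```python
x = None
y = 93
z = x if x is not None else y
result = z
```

x = None; y = 93; z = 93; result = 93

93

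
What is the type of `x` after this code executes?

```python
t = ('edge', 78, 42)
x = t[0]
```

Index 0 of tuple is a str literal

str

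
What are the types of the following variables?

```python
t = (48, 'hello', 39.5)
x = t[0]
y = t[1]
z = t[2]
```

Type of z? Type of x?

tuple[2] is float; tuple[0] is int

float, int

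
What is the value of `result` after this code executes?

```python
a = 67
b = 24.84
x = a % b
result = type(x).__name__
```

a is int; b is float; x is float; result = 'float'

'float'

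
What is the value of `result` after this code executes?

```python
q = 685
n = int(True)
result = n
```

q = 685; n = 1; result = 1

1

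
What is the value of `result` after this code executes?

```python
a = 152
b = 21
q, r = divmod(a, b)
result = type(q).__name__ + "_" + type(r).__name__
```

a is int; b is int; q is int; r is int; result = 'int_int'

'int_int'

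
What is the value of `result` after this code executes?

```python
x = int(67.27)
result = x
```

x = 67; result = 67

67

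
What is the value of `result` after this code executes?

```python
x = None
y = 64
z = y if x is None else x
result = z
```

x = None; y = 64; z = 64; result = 64

64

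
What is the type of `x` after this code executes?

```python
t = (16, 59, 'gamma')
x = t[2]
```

Index 2 of tuple is a str literal

str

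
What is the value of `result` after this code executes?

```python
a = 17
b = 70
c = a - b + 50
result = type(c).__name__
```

a is int; b is int; c is int; result = 'int'

'int'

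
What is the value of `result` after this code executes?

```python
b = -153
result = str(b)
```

b = -153; result = '-153'

'-153'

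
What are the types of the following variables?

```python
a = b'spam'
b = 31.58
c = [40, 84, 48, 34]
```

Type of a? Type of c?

a is assigned a bytes literal (b'...' prefix); c is assigned a list literal (square brackets)

bytes, list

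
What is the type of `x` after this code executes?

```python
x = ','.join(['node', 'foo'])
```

str.join() returns str

str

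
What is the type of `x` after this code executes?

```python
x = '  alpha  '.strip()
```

str.strip() returns str

str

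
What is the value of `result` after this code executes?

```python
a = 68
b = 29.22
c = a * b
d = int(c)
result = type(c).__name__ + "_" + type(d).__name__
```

a is int; b is float; c is float; d is int; result = 'float_int'

'float_int'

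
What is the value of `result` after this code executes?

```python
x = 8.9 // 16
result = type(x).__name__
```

x is float; result = 'float'

'float'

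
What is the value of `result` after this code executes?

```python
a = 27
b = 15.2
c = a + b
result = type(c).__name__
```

a is int; b is float; c is float; result = 'float'

'float'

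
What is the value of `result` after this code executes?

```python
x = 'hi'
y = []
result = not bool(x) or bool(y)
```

x = 'hi'; y = []; result = False

False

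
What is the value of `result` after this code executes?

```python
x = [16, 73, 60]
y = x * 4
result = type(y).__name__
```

x is list; y is list; result = 'list'

'list'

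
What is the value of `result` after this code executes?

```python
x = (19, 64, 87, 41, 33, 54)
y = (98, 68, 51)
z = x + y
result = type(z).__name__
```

x is tuple; y is tuple; z is tuple; result = 'tuple'

'tuple'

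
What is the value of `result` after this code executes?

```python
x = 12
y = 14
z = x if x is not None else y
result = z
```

x = 12; y = 14; z = 12; result = 12

12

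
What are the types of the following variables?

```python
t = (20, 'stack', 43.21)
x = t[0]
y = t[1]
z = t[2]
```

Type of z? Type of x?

tuple[2] is float; tuple[0] is int

float, int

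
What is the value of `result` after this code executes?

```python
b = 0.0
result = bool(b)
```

b = 0.0; result = False

False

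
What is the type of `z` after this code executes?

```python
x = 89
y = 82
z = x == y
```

Equality comparison returns bool

bool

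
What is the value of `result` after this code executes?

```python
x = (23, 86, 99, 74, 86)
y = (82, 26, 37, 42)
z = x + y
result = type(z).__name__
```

x is tuple; y is tuple; z is tuple; result = 'tuple'

'tuple'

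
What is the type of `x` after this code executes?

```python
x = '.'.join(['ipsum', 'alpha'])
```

str.join() returns str

str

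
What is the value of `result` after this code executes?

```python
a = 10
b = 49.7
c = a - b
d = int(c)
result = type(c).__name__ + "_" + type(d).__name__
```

a is int; b is float; c is float; d is int; result = 'float_int'

'float_int'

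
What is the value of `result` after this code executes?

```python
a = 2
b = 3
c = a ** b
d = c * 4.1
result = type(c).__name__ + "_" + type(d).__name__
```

a is int; b is int; c is int; d is float; result = 'int_float'

'int_float'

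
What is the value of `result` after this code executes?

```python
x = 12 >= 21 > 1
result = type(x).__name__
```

x is bool; result = 'bool'

'bool'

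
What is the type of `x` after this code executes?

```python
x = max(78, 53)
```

max() of ints returns int

int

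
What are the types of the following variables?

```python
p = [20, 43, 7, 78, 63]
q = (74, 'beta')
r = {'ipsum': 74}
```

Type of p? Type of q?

p is assigned a list literal (square brackets); q is assigned a tuple (parenthesized, comma-separated values)

list, tuple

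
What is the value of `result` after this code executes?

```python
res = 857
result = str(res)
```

res = 857; result = '857'

'857'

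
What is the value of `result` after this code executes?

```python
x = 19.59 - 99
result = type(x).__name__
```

x is float; result = 'float'

'float'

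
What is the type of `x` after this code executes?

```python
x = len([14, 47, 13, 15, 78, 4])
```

len() always returns int

int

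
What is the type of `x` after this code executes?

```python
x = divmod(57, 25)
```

divmod() returns tuple of (quotient, remainder)

tuple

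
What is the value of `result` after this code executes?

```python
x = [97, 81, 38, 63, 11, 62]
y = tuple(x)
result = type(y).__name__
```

x is list; y is tuple; result = 'tuple'

'tuple'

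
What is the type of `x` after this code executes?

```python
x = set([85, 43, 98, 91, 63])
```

set() constructor returns set

set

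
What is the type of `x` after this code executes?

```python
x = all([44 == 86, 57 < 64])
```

all() returns bool

bool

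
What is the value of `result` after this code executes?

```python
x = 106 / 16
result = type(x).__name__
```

x is float; result = 'float'

'float'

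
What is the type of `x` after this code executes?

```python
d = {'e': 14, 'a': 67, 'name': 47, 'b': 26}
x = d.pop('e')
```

dict.pop() returns the value

int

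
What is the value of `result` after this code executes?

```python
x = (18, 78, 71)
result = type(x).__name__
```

x is tuple; result = 'tuple'

'tuple'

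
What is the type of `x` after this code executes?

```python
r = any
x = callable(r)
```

callable() returns bool

bool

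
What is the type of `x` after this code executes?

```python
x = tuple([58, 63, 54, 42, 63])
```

tuple() constructor returns tuple

tuple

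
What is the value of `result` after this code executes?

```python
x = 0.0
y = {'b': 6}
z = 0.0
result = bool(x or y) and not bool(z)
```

x = 0.0; y = {'b': 6}; z = 0.0; result = True

True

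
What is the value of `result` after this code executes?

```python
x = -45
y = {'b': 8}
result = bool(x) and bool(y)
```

x = -45; y = {'b': 8}; result = True

True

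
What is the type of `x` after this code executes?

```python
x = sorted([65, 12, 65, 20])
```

sorted() always returns list

list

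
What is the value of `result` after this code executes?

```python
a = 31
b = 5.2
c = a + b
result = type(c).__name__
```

a is int; b is float; c is float; result = 'float'

'float'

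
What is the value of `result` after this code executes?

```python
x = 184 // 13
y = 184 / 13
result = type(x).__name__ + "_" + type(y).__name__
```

x is int; y is float; result = 'int_float'

'int_float'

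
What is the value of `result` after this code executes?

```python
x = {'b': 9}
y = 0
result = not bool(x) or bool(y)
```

x = {'b': 9}; y = 0; result = False

False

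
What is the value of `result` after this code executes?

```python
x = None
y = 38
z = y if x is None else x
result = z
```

x = None; y = 38; z = 38; result = 38

38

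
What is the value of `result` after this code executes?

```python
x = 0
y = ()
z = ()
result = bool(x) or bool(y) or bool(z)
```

x = 0; y = (); z = (); result = False

False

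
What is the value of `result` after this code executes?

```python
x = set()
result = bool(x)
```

x = set(); result = False

False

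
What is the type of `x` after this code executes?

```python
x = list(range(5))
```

list(range()) returns list

list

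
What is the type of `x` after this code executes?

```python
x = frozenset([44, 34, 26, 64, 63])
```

frozenset() returns frozenset

frozenset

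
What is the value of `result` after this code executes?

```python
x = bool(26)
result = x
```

x = True; result = True

True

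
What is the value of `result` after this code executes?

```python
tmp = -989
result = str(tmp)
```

tmp = -989; result = '-989'

'-989'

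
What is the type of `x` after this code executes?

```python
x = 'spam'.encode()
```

str.encode() returns bytes

bytes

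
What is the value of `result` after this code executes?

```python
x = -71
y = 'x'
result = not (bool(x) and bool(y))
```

x = -71; y = 'x'; result = False

False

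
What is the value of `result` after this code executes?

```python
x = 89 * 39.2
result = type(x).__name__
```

x is float; result = 'float'

'float'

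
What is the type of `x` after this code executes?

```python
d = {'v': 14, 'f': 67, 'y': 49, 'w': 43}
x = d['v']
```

Accessing dict[str, int] with str key returns int

int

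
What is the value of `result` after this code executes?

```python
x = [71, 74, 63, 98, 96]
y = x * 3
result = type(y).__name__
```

x is list; y is list; result = 'list'

'list'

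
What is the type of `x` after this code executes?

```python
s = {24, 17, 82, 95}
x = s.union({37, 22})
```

set.union() returns a new set

set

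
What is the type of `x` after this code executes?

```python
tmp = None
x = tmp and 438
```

'and' returns first falsy value (None)

NoneType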